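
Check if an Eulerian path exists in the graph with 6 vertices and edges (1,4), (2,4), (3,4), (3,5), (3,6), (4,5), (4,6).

Step 1: Find the degree of each vertex:
  deg(1) = 1
  deg(2) = 1
  deg(3) = 3
  deg(4) = 5
  deg(5) = 2
  deg(6) = 2

Step 2: Count vertices with odd degree:
  Odd-degree vertices: 1, 2, 3, 4 (4 total)

Step 3: Apply Euler's theorem:
  - Eulerian circuit exists iff graph is connected and all vertices have even degree
  - Eulerian path exists iff graph is connected and has 0 or 2 odd-degree vertices

Graph has 4 odd-degree vertices (need 0 or 2).
Neither Eulerian path nor Eulerian circuit exists.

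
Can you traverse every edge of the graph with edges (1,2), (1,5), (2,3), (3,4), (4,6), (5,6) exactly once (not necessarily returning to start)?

Step 1: Find the degree of each vertex:
  deg(1) = 2
  deg(2) = 2
  deg(3) = 2
  deg(4) = 2
  deg(5) = 2
  deg(6) = 2

Step 2: Count vertices with odd degree:
  All vertices have even degree (0 odd-degree vertices)

Step 3: Apply Euler's theorem:
  - Eulerian circuit exists iff graph is connected and all vertices have even degree
  - Eulerian path exists iff graph is connected and has 0 or 2 odd-degree vertices

Graph is connected with 0 odd-degree vertices.
Both Eulerian circuit and Eulerian path exist.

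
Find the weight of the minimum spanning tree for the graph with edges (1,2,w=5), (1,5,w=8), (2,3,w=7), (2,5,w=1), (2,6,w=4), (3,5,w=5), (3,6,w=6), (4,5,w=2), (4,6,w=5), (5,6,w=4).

Apply Kruskal's algorithm (sort edges by weight, add if no cycle):

Sorted edges by weight:
  (2,5) w=1
  (4,5) w=2
  (2,6) w=4
  (5,6) w=4
  (1,2) w=5
  (3,5) w=5
  (4,6) w=5
  (3,6) w=6
  (2,3) w=7
  (1,5) w=8

Add edge (2,5) w=1 -- no cycle. Running total: 1
Add edge (4,5) w=2 -- no cycle. Running total: 3
Add edge (2,6) w=4 -- no cycle. Running total: 7
Skip edge (5,6) w=4 -- would create cycle
Add edge (1,2) w=5 -- no cycle. Running total: 12
Add edge (3,5) w=5 -- no cycle. Running total: 17

MST edges: (2,5,w=1), (4,5,w=2), (2,6,w=4), (1,2,w=5), (3,5,w=5)
Total MST weight: 1 + 2 + 4 + 5 + 5 = 17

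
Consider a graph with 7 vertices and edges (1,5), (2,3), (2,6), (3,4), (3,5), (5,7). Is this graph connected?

Step 1: Build adjacency list from edges:
  1: 5
  2: 3, 6
  3: 2, 4, 5
  4: 3
  5: 1, 3, 7
  6: 2
  7: 5

Step 2: Run BFS/DFS from vertex 1:
  Visited: {1, 5, 3, 7, 2, 4, 6}
  Reached 7 of 7 vertices

Step 3: All 7 vertices reached from vertex 1, so the graph is connected.
Answer: Yes, the graph is connected.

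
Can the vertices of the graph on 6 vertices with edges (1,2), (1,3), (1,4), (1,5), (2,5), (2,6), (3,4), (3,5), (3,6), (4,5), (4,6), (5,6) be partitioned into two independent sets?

Step 1: Attempt 2-coloring using BFS:
  Start at vertex 1, assign color 0
  Color vertex 2 with color 1 (neighbor of 1)
  Color vertex 3 with color 1 (neighbor of 1)
  Color vertex 4 with color 1 (neighbor of 1)
  Color vertex 5 with color 1 (neighbor of 1)

Step 2: Conflict found! Vertices 2 and 5 are adjacent but have the same color.
This means the graph contains an odd cycle.

The graph is NOT bipartite.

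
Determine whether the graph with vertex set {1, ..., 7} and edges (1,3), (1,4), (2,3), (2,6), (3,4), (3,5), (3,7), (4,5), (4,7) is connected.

Step 1: Build adjacency list from edges:
  1: 3, 4
  2: 3, 6
  3: 1, 2, 4, 5, 7
  4: 1, 3, 5, 7
  5: 3, 4
  6: 2
  7: 3, 4

Step 2: Run BFS/DFS from vertex 1:
  Visited: {1, 3, 4, 2, 5, 7, 6}
  Reached 7 of 7 vertices

Step 3: All 7 vertices reached from vertex 1, so the graph is connected.
Answer: Yes, the graph is connected.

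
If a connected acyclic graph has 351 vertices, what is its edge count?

A tree on n vertices always has exactly n - 1 edges.
For n = 351: edges = 351 - 1 = 350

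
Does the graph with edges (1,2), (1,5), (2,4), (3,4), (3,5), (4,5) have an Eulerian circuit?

Step 1: Find the degree of each vertex:
  deg(1) = 2
  deg(2) = 2
  deg(3) = 2
  deg(4) = 3
  deg(5) = 3

Step 2: Count vertices with odd degree:
  Odd-degree vertices: 4, 5 (2 total)

Step 3: Apply Euler's theorem:
  - Eulerian circuit exists iff graph is connected and all vertices have even degree
  - Eulerian path exists iff graph is connected and has 0 or 2 odd-degree vertices

Graph is connected with exactly 2 odd-degree vertices (4, 5).
Eulerian path exists (starting and ending at the odd-degree vertices), but no Eulerian circuit.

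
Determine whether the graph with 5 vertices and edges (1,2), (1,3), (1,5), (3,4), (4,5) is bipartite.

Step 1: Attempt 2-coloring using BFS:
  Start at vertex 1, assign color 0
  Color vertex 2 with color 1 (neighbor of 1)
  Color vertex 3 with color 1 (neighbor of 1)
  Color vertex 5 with color 1 (neighbor of 1)
  Color vertex 4 with color 0 (neighbor of 3)

Step 2: 2-coloring succeeded. No conflicts found.
  Set A (color 0): {1, 4}
  Set B (color 1): {2, 3, 5}

The graph is bipartite with partition {1, 4}, {2, 3, 5}.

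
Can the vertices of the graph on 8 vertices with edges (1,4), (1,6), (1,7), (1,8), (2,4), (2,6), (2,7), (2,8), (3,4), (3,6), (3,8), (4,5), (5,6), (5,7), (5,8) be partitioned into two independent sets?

Step 1: Attempt 2-coloring using BFS:
  Start at vertex 1, assign color 0
  Color vertex 4 with color 1 (neighbor of 1)
  Color vertex 6 with color 1 (neighbor of 1)
  Color vertex 7 with color 1 (neighbor of 1)
  Color vertex 8 with color 1 (neighbor of 1)
  Color vertex 2 with color 0 (neighbor of 4)
  Color vertex 3 with color 0 (neighbor of 4)
  Color vertex 5 with color 0 (neighbor of 4)

Step 2: 2-coloring succeeded. No conflicts found.
  Set A (color 0): {1, 2, 3, 5}
  Set B (color 1): {4, 6, 7, 8}

The graph is bipartite with partition {1, 2, 3, 5}, {4, 6, 7, 8}.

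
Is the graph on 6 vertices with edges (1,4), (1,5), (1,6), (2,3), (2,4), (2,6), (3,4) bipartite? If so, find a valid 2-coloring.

Step 1: Attempt 2-coloring using BFS:
  Start at vertex 1, assign color 0
  Color vertex 4 with color 1 (neighbor of 1)
  Color vertex 5 with color 1 (neighbor of 1)
  Color vertex 6 with color 1 (neighbor of 1)
  Color vertex 2 with color 0 (neighbor of 4)
  Color vertex 3 with color 0 (neighbor of 4)

Step 2: Conflict found! Vertices 2 and 3 are adjacent but have the same color.
This means the graph contains an odd cycle.

The graph is NOT bipartite.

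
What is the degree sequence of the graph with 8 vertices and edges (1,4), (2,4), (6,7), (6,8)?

Step 1: Count edges incident to each vertex:
  deg(1) = 1 (neighbors: 4)
  deg(2) = 1 (neighbors: 4)
  deg(3) = 0 (neighbors: none)
  deg(4) = 2 (neighbors: 1, 2)
  deg(5) = 0 (neighbors: none)
  deg(6) = 2 (neighbors: 7, 8)
  deg(7) = 1 (neighbors: 6)
  deg(8) = 1 (neighbors: 6)

Step 2: Sort degrees in non-increasing order:
  Degrees: [1, 1, 0, 2, 0, 2, 1, 1] -> sorted: [2, 2, 1, 1, 1, 1, 0, 0]

Degree sequence: [2, 2, 1, 1, 1, 1, 0, 0]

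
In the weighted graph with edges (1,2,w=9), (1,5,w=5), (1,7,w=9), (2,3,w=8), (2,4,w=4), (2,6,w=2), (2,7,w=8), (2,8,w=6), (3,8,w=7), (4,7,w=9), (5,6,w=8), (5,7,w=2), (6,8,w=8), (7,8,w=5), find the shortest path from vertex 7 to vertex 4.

Step 1: Build adjacency list with weights:
  1: 2(w=9), 5(w=5), 7(w=9)
  2: 1(w=9), 3(w=8), 4(w=4), 6(w=2), 7(w=8), 8(w=6)
  3: 2(w=8), 8(w=7)
  4: 2(w=4), 7(w=9)
  5: 1(w=5), 6(w=8), 7(w=2)
  6: 2(w=2), 5(w=8), 8(w=8)
  7: 1(w=9), 2(w=8), 4(w=9), 5(w=2), 8(w=5)
  8: 2(w=6), 3(w=7), 6(w=8), 7(w=5)

Step 2: Apply Dijkstra's algorithm from vertex 7:
  Visit vertex 7 (distance=0)
    Update dist[1] = 9
    Update dist[2] = 8
    Update dist[4] = 9
    Update dist[5] = 2
    Update dist[8] = 5
  Visit vertex 5 (distance=2)
    Update dist[1] = 7
    Update dist[6] = 10
  Visit vertex 8 (distance=5)
    Update dist[3] = 12
  Visit vertex 1 (distance=7)
  Visit vertex 2 (distance=8)
  Visit vertex 4 (distance=9)

Step 3: Shortest path: 7 -> 4
Total weight: 9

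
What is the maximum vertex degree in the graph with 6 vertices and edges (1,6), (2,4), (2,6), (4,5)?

Step 1: Count edges incident to each vertex:
  deg(1) = 1 (neighbors: 6)
  deg(2) = 2 (neighbors: 4, 6)
  deg(3) = 0 (neighbors: none)
  deg(4) = 2 (neighbors: 2, 5)
  deg(5) = 1 (neighbors: 4)
  deg(6) = 2 (neighbors: 1, 2)

Step 2: Find maximum:
  max(1, 2, 0, 2, 1, 2) = 2 (vertex 2)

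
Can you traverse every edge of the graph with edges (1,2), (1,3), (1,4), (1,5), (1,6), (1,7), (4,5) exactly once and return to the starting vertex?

Step 1: Find the degree of each vertex:
  deg(1) = 6
  deg(2) = 1
  deg(3) = 1
  deg(4) = 2
  deg(5) = 2
  deg(6) = 1
  deg(7) = 1

Step 2: Count vertices with odd degree:
  Odd-degree vertices: 2, 3, 6, 7 (4 total)

Step 3: Apply Euler's theorem:
  - Eulerian circuit exists iff graph is connected and all vertices have even degree
  - Eulerian path exists iff graph is connected and has 0 or 2 odd-degree vertices

Graph has 4 odd-degree vertices (need 0 or 2).
Neither Eulerian path nor Eulerian circuit exists.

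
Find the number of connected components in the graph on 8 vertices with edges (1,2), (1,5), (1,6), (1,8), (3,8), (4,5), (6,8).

Step 1: Build adjacency list from edges:
  1: 2, 5, 6, 8
  2: 1
  3: 8
  4: 5
  5: 1, 4
  6: 1, 8
  7: (none)
  8: 1, 3, 6

Step 2: Run BFS/DFS from vertex 1:
  Visited: {1, 2, 5, 6, 8, 4, 3}
  Reached 7 of 8 vertices

Step 3: Only 7 of 8 vertices reached. Graph is disconnected.
Connected components: {1, 2, 3, 4, 5, 6, 8}, {7}
Number of connected components: 2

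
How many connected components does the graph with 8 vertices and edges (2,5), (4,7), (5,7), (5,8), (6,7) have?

Step 1: Build adjacency list from edges:
  1: (none)
  2: 5
  3: (none)
  4: 7
  5: 2, 7, 8
  6: 7
  7: 4, 5, 6
  8: 5

Step 2: Run BFS/DFS from vertex 1:
  Visited: {1}
  Reached 1 of 8 vertices

Step 3: Only 1 of 8 vertices reached. Graph is disconnected.
Connected components: {1}, {2, 4, 5, 6, 7, 8}, {3}
Number of connected components: 3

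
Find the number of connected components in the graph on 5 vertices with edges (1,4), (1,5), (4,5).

Step 1: Build adjacency list from edges:
  1: 4, 5
  2: (none)
  3: (none)
  4: 1, 5
  5: 1, 4

Step 2: Run BFS/DFS from vertex 1:
  Visited: {1, 4, 5}
  Reached 3 of 5 vertices

Step 3: Only 3 of 5 vertices reached. Graph is disconnected.
Connected components: {1, 4, 5}, {2}, {3}
Number of connected components: 3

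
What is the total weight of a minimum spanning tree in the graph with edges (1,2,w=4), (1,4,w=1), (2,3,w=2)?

Apply Kruskal's algorithm (sort edges by weight, add if no cycle):

Sorted edges by weight:
  (1,4) w=1
  (2,3) w=2
  (1,2) w=4

Add edge (1,4) w=1 -- no cycle. Running total: 1
Add edge (2,3) w=2 -- no cycle. Running total: 3
Add edge (1,2) w=4 -- no cycle. Running total: 7

MST edges: (1,4,w=1), (2,3,w=2), (1,2,w=4)
Total MST weight: 1 + 2 + 4 = 7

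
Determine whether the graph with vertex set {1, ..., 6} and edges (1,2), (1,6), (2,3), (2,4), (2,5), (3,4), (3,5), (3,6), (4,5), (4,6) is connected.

Step 1: Build adjacency list from edges:
  1: 2, 6
  2: 1, 3, 4, 5
  3: 2, 4, 5, 6
  4: 2, 3, 5, 6
  5: 2, 3, 4
  6: 1, 3, 4

Step 2: Run BFS/DFS from vertex 1:
  Visited: {1, 2, 6, 3, 4, 5}
  Reached 6 of 6 vertices

Step 3: All 6 vertices reached from vertex 1, so the graph is connected.
Answer: Yes, the graph is connected.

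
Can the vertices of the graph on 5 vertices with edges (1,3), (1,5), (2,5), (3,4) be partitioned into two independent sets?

Step 1: Attempt 2-coloring using BFS:
  Start at vertex 1, assign color 0
  Color vertex 3 with color 1 (neighbor of 1)
  Color vertex 5 with color 1 (neighbor of 1)
  Color vertex 4 with color 0 (neighbor of 3)
  Color vertex 2 with color 0 (neighbor of 5)

Step 2: 2-coloring succeeded. No conflicts found.
  Set A (color 0): {1, 2, 4}
  Set B (color 1): {3, 5}

The graph is bipartite with partition {1, 2, 4}, {3, 5}.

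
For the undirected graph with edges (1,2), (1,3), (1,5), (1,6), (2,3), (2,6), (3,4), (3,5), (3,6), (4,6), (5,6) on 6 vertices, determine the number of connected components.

Step 1: Build adjacency list from edges:
  1: 2, 3, 5, 6
  2: 1, 3, 6
  3: 1, 2, 4, 5, 6
  4: 3, 6
  5: 1, 3, 6
  6: 1, 2, 3, 4, 5

Step 2: Run BFS/DFS from vertex 1:
  Visited: {1, 2, 3, 5, 6, 4}
  Reached 6 of 6 vertices

Step 3: All 6 vertices reached from vertex 1, so the graph is connected.
Number of connected components: 1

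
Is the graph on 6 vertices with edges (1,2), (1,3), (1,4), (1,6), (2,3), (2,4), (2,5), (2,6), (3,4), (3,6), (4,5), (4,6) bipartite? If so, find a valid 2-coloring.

Step 1: Attempt 2-coloring using BFS:
  Start at vertex 1, assign color 0
  Color vertex 2 with color 1 (neighbor of 1)
  Color vertex 3 with color 1 (neighbor of 1)
  Color vertex 4 with color 1 (neighbor of 1)
  Color vertex 6 with color 1 (neighbor of 1)

Step 2: Conflict found! Vertices 2 and 3 are adjacent but have the same color.
This means the graph contains an odd cycle.

The graph is NOT bipartite.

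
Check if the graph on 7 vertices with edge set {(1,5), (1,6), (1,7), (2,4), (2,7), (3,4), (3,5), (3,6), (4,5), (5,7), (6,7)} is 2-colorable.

Step 1: Attempt 2-coloring using BFS:
  Start at vertex 1, assign color 0
  Color vertex 5 with color 1 (neighbor of 1)
  Color vertex 6 with color 1 (neighbor of 1)
  Color vertex 7 with color 1 (neighbor of 1)
  Color vertex 3 with color 0 (neighbor of 5)
  Color vertex 4 with color 0 (neighbor of 5)

Step 2: Conflict found! Vertices 5 and 7 are adjacent but have the same color.
This means the graph contains an odd cycle.

The graph is NOT bipartite.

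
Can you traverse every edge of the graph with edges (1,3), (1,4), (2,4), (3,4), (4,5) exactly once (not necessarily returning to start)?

Step 1: Find the degree of each vertex:
  deg(1) = 2
  deg(2) = 1
  deg(3) = 2
  deg(4) = 4
  deg(5) = 1

Step 2: Count vertices with odd degree:
  Odd-degree vertices: 2, 5 (2 total)

Step 3: Apply Euler's theorem:
  - Eulerian circuit exists iff graph is connected and all vertices have even degree
  - Eulerian path exists iff graph is connected and has 0 or 2 odd-degree vertices

Graph is connected with exactly 2 odd-degree vertices (2, 5).
Eulerian path exists (starting and ending at the odd-degree vertices), but no Eulerian circuit.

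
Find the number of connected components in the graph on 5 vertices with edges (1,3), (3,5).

Step 1: Build adjacency list from edges:
  1: 3
  2: (none)
  3: 1, 5
  4: (none)
  5: 3

Step 2: Run BFS/DFS from vertex 1:
  Visited: {1, 3, 5}
  Reached 3 of 5 vertices

Step 3: Only 3 of 5 vertices reached. Graph is disconnected.
Connected components: {1, 3, 5}, {2}, {4}
Number of connected components: 3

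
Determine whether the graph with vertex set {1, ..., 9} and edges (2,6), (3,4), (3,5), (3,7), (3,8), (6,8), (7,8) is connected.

Step 1: Build adjacency list from edges:
  1: (none)
  2: 6
  3: 4, 5, 7, 8
  4: 3
  5: 3
  6: 2, 8
  7: 3, 8
  8: 3, 6, 7
  9: (none)

Step 2: Run BFS/DFS from vertex 1:
  Visited: {1}
  Reached 1 of 9 vertices

Step 3: Only 1 of 9 vertices reached. Graph is disconnected.
Connected components: {1}, {2, 3, 4, 5, 6, 7, 8}, {9}
Answer: No, the graph is not connected (3 components).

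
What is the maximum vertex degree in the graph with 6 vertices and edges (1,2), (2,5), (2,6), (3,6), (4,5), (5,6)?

Step 1: Count edges incident to each vertex:
  deg(1) = 1 (neighbors: 2)
  deg(2) = 3 (neighbors: 1, 5, 6)
  deg(3) = 1 (neighbors: 6)
  deg(4) = 1 (neighbors: 5)
  deg(5) = 3 (neighbors: 2, 4, 6)
  deg(6) = 3 (neighbors: 2, 3, 5)

Step 2: Find maximum:
  max(1, 3, 1, 1, 3, 3) = 3 (vertex 2)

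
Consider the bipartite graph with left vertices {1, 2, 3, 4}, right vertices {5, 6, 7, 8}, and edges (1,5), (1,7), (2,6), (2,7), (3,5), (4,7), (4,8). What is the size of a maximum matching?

Step 1: List the neighbors of each left vertex:
  1: 5, 7
  2: 6, 7
  3: 5
  4: 7, 8

Step 2: Greedily match left vertices, then look for augmenting paths:
  Match 1 -- 7
  Match 2 -- 6
  Match 3 -- 5
  Match 4 -- 8
  No augmenting path remains.

Step 3: Verify this is maximum:
  Matching size 4 = min(|L|, |R|) = min(4, 4), which is an upper bound, so this matching is maximum.

Maximum matching: {(1,7), (2,6), (3,5), (4,8)}
Size: 4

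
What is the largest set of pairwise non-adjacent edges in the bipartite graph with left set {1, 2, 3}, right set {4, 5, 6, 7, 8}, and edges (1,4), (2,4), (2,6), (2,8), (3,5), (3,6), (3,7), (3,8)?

Step 1: List the neighbors of each left vertex:
  1: 4
  2: 4, 6, 8
  3: 5, 6, 7, 8

Step 2: Greedily match left vertices, then look for augmenting paths:
  Match 1 -- 4
  Match 2 -- 6
  Match 3 -- 5
  No augmenting path remains.

Step 3: Verify this is maximum:
  Matching size 3 = min(|L|, |R|) = min(3, 5), which is an upper bound, so this matching is maximum.

Maximum matching: {(1,4), (2,6), (3,5)}
Size: 3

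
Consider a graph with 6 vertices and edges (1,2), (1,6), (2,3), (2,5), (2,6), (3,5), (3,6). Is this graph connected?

Step 1: Build adjacency list from edges:
  1: 2, 6
  2: 1, 3, 5, 6
  3: 2, 5, 6
  4: (none)
  5: 2, 3
  6: 1, 2, 3

Step 2: Run BFS/DFS from vertex 1:
  Visited: {1, 2, 6, 3, 5}
  Reached 5 of 6 vertices

Step 3: Only 5 of 6 vertices reached. Graph is disconnected.
Connected components: {1, 2, 3, 5, 6}, {4}
Answer: No, the graph is not connected (2 components).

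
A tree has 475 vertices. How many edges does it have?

A tree on n vertices always has exactly n - 1 edges.
For n = 475: edges = 475 - 1 = 474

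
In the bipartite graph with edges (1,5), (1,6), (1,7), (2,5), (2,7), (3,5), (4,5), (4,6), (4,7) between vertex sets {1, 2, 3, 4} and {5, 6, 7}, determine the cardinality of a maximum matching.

Step 1: List the neighbors of each left vertex:
  1: 5, 6, 7
  2: 5, 7
  3: 5
  4: 5, 6, 7

Step 2: Greedily match left vertices, then look for augmenting paths:
  Match 1 -- 5
  Match 2 -- 7
  Match 4 -- 6
  No augmenting path remains.

Step 3: Verify this is maximum:
  Matching size 3 = min(|L|, |R|) = min(4, 3), which is an upper bound, so this matching is maximum.

Maximum matching: {(1,5), (2,7), (4,6)}
Size: 3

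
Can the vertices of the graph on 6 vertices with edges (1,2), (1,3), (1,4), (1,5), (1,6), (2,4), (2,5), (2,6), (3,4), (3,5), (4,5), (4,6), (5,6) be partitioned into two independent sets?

Step 1: Attempt 2-coloring using BFS:
  Start at vertex 1, assign color 0
  Color vertex 2 with color 1 (neighbor of 1)
  Color vertex 3 with color 1 (neighbor of 1)
  Color vertex 4 with color 1 (neighbor of 1)
  Color vertex 5 with color 1 (neighbor of 1)
  Color vertex 6 with color 1 (neighbor of 1)

Step 2: Conflict found! Vertices 2 and 4 are adjacent but have the same color.
This means the graph contains an odd cycle.

The graph is NOT bipartite.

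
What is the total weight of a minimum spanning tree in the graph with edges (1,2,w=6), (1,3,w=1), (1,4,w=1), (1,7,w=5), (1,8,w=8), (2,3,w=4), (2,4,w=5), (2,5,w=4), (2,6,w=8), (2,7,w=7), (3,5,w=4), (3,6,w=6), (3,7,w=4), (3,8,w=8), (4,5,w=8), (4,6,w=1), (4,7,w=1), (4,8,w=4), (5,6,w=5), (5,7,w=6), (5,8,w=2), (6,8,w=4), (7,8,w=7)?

Apply Kruskal's algorithm (sort edges by weight, add if no cycle):

Sorted edges by weight:
  (1,4) w=1
  (1,3) w=1
  (4,6) w=1
  (4,7) w=1
  (5,8) w=2
  (2,5) w=4
  (2,3) w=4
  (3,5) w=4
  (3,7) w=4
  (4,8) w=4
  (6,8) w=4
  (1,7) w=5
  (2,4) w=5
  (5,6) w=5
  (1,2) w=6
  (3,6) w=6
  (5,7) w=6
  (2,7) w=7
  (7,8) w=7
  (1,8) w=8
  (2,6) w=8
  (3,8) w=8
  (4,5) w=8

Add edge (1,4) w=1 -- no cycle. Running total: 1
Add edge (1,3) w=1 -- no cycle. Running total: 2
Add edge (4,6) w=1 -- no cycle. Running total: 3
Add edge (4,7) w=1 -- no cycle. Running total: 4
Add edge (5,8) w=2 -- no cycle. Running total: 6
Add edge (2,5) w=4 -- no cycle. Running total: 10
Add edge (2,3) w=4 -- no cycle. Running total: 14

MST edges: (1,4,w=1), (1,3,w=1), (4,6,w=1), (4,7,w=1), (5,8,w=2), (2,5,w=4), (2,3,w=4)
Total MST weight: 1 + 1 + 1 + 1 + 2 + 4 + 4 = 14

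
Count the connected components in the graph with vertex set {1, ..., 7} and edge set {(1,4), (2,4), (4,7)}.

Step 1: Build adjacency list from edges:
  1: 4
  2: 4
  3: (none)
  4: 1, 2, 7
  5: (none)
  6: (none)
  7: 4

Step 2: Run BFS/DFS from vertex 1:
  Visited: {1, 4, 2, 7}
  Reached 4 of 7 vertices

Step 3: Only 4 of 7 vertices reached. Graph is disconnected.
Connected components: {1, 2, 4, 7}, {3}, {5}, {6}
Number of connected components: 4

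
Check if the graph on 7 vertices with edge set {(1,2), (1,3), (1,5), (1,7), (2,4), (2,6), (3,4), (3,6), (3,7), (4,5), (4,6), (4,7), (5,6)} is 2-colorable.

Step 1: Attempt 2-coloring using BFS:
  Start at vertex 1, assign color 0
  Color vertex 2 with color 1 (neighbor of 1)
  Color vertex 3 with color 1 (neighbor of 1)
  Color vertex 5 with color 1 (neighbor of 1)
  Color vertex 7 with color 1 (neighbor of 1)
  Color vertex 4 with color 0 (neighbor of 2)
  Color vertex 6 with color 0 (neighbor of 2)

Step 2: Conflict found! Vertices 3 and 7 are adjacent but have the same color.
This means the graph contains an odd cycle.

The graph is NOT bipartite.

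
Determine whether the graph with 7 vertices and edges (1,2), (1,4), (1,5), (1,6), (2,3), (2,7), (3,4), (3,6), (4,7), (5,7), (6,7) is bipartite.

Step 1: Attempt 2-coloring using BFS:
  Start at vertex 1, assign color 0
  Color vertex 2 with color 1 (neighbor of 1)
  Color vertex 4 with color 1 (neighbor of 1)
  Color vertex 5 with color 1 (neighbor of 1)
  Color vertex 6 with color 1 (neighbor of 1)
  Color vertex 3 with color 0 (neighbor of 2)
  Color vertex 7 with color 0 (neighbor of 2)

Step 2: 2-coloring succeeded. No conflicts found.
  Set A (color 0): {1, 3, 7}
  Set B (color 1): {2, 4, 5, 6}

The graph is bipartite with partition {1, 3, 7}, {2, 4, 5, 6}.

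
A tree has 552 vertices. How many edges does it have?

A tree on n vertices always has exactly n - 1 edges.
For n = 552: edges = 552 - 1 = 551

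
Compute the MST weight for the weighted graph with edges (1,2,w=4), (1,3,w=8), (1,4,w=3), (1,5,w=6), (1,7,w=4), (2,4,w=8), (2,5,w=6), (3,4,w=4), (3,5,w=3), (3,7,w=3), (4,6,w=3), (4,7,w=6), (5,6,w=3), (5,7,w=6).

Apply Kruskal's algorithm (sort edges by weight, add if no cycle):

Sorted edges by weight:
  (1,4) w=3
  (3,5) w=3
  (3,7) w=3
  (4,6) w=3
  (5,6) w=3
  (1,7) w=4
  (1,2) w=4
  (3,4) w=4
  (1,5) w=6
  (2,5) w=6
  (4,7) w=6
  (5,7) w=6
  (1,3) w=8
  (2,4) w=8

Add edge (1,4) w=3 -- no cycle. Running total: 3
Add edge (3,5) w=3 -- no cycle. Running total: 6
Add edge (3,7) w=3 -- no cycle. Running total: 9
Add edge (4,6) w=3 -- no cycle. Running total: 12
Add edge (5,6) w=3 -- no cycle. Running total: 15
Skip edge (1,7) w=4 -- would create cycle
Add edge (1,2) w=4 -- no cycle. Running total: 19

MST edges: (1,4,w=3), (3,5,w=3), (3,7,w=3), (4,6,w=3), (5,6,w=3), (1,2,w=4)
Total MST weight: 3 + 3 + 3 + 3 + 3 + 4 = 19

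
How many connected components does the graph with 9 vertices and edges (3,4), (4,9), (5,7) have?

Step 1: Build adjacency list from edges:
  1: (none)
  2: (none)
  3: 4
  4: 3, 9
  5: 7
  6: (none)
  7: 5
  8: (none)
  9: 4

Step 2: Run BFS/DFS from vertex 1:
  Visited: {1}
  Reached 1 of 9 vertices

Step 3: Only 1 of 9 vertices reached. Graph is disconnected.
Connected components: {1}, {2}, {3, 4, 9}, {5, 7}, {6}, {8}
Number of connected components: 6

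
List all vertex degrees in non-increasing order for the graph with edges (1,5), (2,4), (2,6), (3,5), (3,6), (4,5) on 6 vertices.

Step 1: Count edges incident to each vertex:
  deg(1) = 1 (neighbors: 5)
  deg(2) = 2 (neighbors: 4, 6)
  deg(3) = 2 (neighbors: 5, 6)
  deg(4) = 2 (neighbors: 2, 5)
  deg(5) = 3 (neighbors: 1, 3, 4)
  deg(6) = 2 (neighbors: 2, 3)

Step 2: Sort degrees in non-increasing order:
  Degrees: [1, 2, 2, 2, 3, 2] -> sorted: [3, 2, 2, 2, 2, 1]

Degree sequence: [3, 2, 2, 2, 2, 1]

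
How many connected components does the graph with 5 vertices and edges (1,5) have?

Step 1: Build adjacency list from edges:
  1: 5
  2: (none)
  3: (none)
  4: (none)
  5: 1

Step 2: Run BFS/DFS from vertex 1:
  Visited: {1, 5}
  Reached 2 of 5 vertices

Step 3: Only 2 of 5 vertices reached. Graph is disconnected.
Connected components: {1, 5}, {2}, {3}, {4}
Number of connected components: 4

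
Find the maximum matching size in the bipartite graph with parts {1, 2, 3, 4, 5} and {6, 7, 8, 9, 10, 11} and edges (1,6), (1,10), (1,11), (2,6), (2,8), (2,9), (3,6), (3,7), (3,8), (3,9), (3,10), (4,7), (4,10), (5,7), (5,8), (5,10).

Step 1: List the neighbors of each left vertex:
  1: 6, 10, 11
  2: 6, 8, 9
  3: 6, 7, 8, 9, 10
  4: 7, 10
  5: 7, 8, 10

Step 2: Greedily match left vertices, then look for augmenting paths:
  Match 1 -- 6
  Match 2 -- 8
  Match 3 -- 9
  Match 4 -- 10
  Match 5 -- 7
  No augmenting path remains.

Step 3: Verify this is maximum:
  Matching size 5 = min(|L|, |R|) = min(5, 6), which is an upper bound, so this matching is maximum.

Maximum matching: {(1,6), (2,8), (3,9), (4,10), (5,7)}
Size: 5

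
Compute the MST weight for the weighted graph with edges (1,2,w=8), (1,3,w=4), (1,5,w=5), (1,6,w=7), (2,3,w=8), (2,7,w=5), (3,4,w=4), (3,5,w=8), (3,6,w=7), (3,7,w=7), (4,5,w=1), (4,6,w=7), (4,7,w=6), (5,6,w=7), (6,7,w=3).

Apply Kruskal's algorithm (sort edges by weight, add if no cycle):

Sorted edges by weight:
  (4,5) w=1
  (6,7) w=3
  (1,3) w=4
  (3,4) w=4
  (1,5) w=5
  (2,7) w=5
  (4,7) w=6
  (1,6) w=7
  (3,7) w=7
  (3,6) w=7
  (4,6) w=7
  (5,6) w=7
  (1,2) w=8
  (2,3) w=8
  (3,5) w=8

Add edge (4,5) w=1 -- no cycle. Running total: 1
Add edge (6,7) w=3 -- no cycle. Running total: 4
Add edge (1,3) w=4 -- no cycle. Running total: 8
Add edge (3,4) w=4 -- no cycle. Running total: 12
Skip edge (1,5) w=5 -- would create cycle
Add edge (2,7) w=5 -- no cycle. Running total: 17
Add edge (4,7) w=6 -- no cycle. Running total: 23

MST edges: (4,5,w=1), (6,7,w=3), (1,3,w=4), (3,4,w=4), (2,7,w=5), (4,7,w=6)
Total MST weight: 1 + 3 + 4 + 4 + 5 + 6 = 23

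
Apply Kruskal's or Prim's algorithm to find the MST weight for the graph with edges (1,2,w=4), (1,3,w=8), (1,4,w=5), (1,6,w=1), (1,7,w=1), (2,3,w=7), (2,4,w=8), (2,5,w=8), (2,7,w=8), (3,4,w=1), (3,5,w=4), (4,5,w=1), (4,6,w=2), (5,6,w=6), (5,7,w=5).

Apply Kruskal's algorithm (sort edges by weight, add if no cycle):

Sorted edges by weight:
  (1,6) w=1
  (1,7) w=1
  (3,4) w=1
  (4,5) w=1
  (4,6) w=2
  (1,2) w=4
  (3,5) w=4
  (1,4) w=5
  (5,7) w=5
  (5,6) w=6
  (2,3) w=7
  (1,3) w=8
  (2,5) w=8
  (2,4) w=8
  (2,7) w=8

Add edge (1,6) w=1 -- no cycle. Running total: 1
Add edge (1,7) w=1 -- no cycle. Running total: 2
Add edge (3,4) w=1 -- no cycle. Running total: 3
Add edge (4,5) w=1 -- no cycle. Running total: 4
Add edge (4,6) w=2 -- no cycle. Running total: 6
Add edge (1,2) w=4 -- no cycle. Running total: 10

MST edges: (1,6,w=1), (1,7,w=1), (3,4,w=1), (4,5,w=1), (4,6,w=2), (1,2,w=4)
Total MST weight: 1 + 1 + 1 + 1 + 2 + 4 = 10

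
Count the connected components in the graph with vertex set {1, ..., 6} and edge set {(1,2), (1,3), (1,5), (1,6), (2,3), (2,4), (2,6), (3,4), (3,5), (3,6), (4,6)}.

Step 1: Build adjacency list from edges:
  1: 2, 3, 5, 6
  2: 1, 3, 4, 6
  3: 1, 2, 4, 5, 6
  4: 2, 3, 6
  5: 1, 3
  6: 1, 2, 3, 4

Step 2: Run BFS/DFS from vertex 1:
  Visited: {1, 2, 3, 5, 6, 4}
  Reached 6 of 6 vertices

Step 3: All 6 vertices reached from vertex 1, so the graph is connected.
Number of connected components: 1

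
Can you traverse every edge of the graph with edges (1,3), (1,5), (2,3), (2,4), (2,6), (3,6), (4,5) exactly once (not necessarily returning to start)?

Step 1: Find the degree of each vertex:
  deg(1) = 2
  deg(2) = 3
  deg(3) = 3
  deg(4) = 2
  deg(5) = 2
  deg(6) = 2

Step 2: Count vertices with odd degree:
  Odd-degree vertices: 2, 3 (2 total)

Step 3: Apply Euler's theorem:
  - Eulerian circuit exists iff graph is connected and all vertices have even degree
  - Eulerian path exists iff graph is connected and has 0 or 2 odd-degree vertices

Graph is connected with exactly 2 odd-degree vertices (2, 3).
Eulerian path exists (starting and ending at the odd-degree vertices), but no Eulerian circuit.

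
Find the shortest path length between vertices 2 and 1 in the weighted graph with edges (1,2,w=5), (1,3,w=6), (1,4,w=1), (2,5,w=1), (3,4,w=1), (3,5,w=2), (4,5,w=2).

Step 1: Build adjacency list with weights:
  1: 2(w=5), 3(w=6), 4(w=1)
  2: 1(w=5), 5(w=1)
  3: 1(w=6), 4(w=1), 5(w=2)
  4: 1(w=1), 3(w=1), 5(w=2)
  5: 2(w=1), 3(w=2), 4(w=2)

Step 2: Apply Dijkstra's algorithm from vertex 2:
  Visit vertex 2 (distance=0)
    Update dist[1] = 5
    Update dist[5] = 1
  Visit vertex 5 (distance=1)
    Update dist[3] = 3
    Update dist[4] = 3
  Visit vertex 3 (distance=3)
  Visit vertex 4 (distance=3)
    Update dist[1] = 4
  Visit vertex 1 (distance=4)

Step 3: Shortest path: 2 -> 5 -> 4 -> 1
Total weight: 1 + 2 + 1 = 4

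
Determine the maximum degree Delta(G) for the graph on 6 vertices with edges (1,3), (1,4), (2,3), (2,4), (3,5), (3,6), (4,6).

Step 1: Count edges incident to each vertex:
  deg(1) = 2 (neighbors: 3, 4)
  deg(2) = 2 (neighbors: 3, 4)
  deg(3) = 4 (neighbors: 1, 2, 5, 6)
  deg(4) = 3 (neighbors: 1, 2, 6)
  deg(5) = 1 (neighbors: 3)
  deg(6) = 2 (neighbors: 3, 4)

Step 2: Find maximum:
  max(2, 2, 4, 3, 1, 2) = 4 (vertex 3)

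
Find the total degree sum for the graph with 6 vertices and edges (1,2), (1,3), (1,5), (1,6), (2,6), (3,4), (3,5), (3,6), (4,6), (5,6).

Step 1: Count edges incident to each vertex:
  deg(1) = 4 (neighbors: 2, 3, 5, 6)
  deg(2) = 2 (neighbors: 1, 6)
  deg(3) = 4 (neighbors: 1, 4, 5, 6)
  deg(4) = 2 (neighbors: 3, 6)
  deg(5) = 3 (neighbors: 1, 3, 6)
  deg(6) = 5 (neighbors: 1, 2, 3, 4, 5)

Step 2: Sum all degrees:
  4 + 2 + 4 + 2 + 3 + 5 = 20

Verification: sum of degrees = 2 * |E| = 2 * 10 = 20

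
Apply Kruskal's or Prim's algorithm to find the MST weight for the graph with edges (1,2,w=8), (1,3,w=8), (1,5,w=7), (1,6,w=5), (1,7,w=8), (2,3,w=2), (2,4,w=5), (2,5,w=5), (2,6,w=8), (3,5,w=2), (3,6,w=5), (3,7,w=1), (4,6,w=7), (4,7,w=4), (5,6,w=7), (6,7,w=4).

Apply Kruskal's algorithm (sort edges by weight, add if no cycle):

Sorted edges by weight:
  (3,7) w=1
  (2,3) w=2
  (3,5) w=2
  (4,7) w=4
  (6,7) w=4
  (1,6) w=5
  (2,4) w=5
  (2,5) w=5
  (3,6) w=5
  (1,5) w=7
  (4,6) w=7
  (5,6) w=7
  (1,3) w=8
  (1,2) w=8
  (1,7) w=8
  (2,6) w=8

Add edge (3,7) w=1 -- no cycle. Running total: 1
Add edge (2,3) w=2 -- no cycle. Running total: 3
Add edge (3,5) w=2 -- no cycle. Running total: 5
Add edge (4,7) w=4 -- no cycle. Running total: 9
Add edge (6,7) w=4 -- no cycle. Running total: 13
Add edge (1,6) w=5 -- no cycle. Running total: 18

MST edges: (3,7,w=1), (2,3,w=2), (3,5,w=2), (4,7,w=4), (6,7,w=4), (1,6,w=5)
Total MST weight: 1 + 2 + 2 + 4 + 4 + 5 = 18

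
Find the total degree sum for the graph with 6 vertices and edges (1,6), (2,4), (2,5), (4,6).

Step 1: Count edges incident to each vertex:
  deg(1) = 1 (neighbors: 6)
  deg(2) = 2 (neighbors: 4, 5)
  deg(3) = 0 (neighbors: none)
  deg(4) = 2 (neighbors: 2, 6)
  deg(5) = 1 (neighbors: 2)
  deg(6) = 2 (neighbors: 1, 4)

Step 2: Sum all degrees:
  1 + 2 + 0 + 2 + 1 + 2 = 8

Verification: sum of degrees = 2 * |E| = 2 * 4 = 8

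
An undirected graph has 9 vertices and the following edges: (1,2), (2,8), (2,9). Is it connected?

Step 1: Build adjacency list from edges:
  1: 2
  2: 1, 8, 9
  3: (none)
  4: (none)
  5: (none)
  6: (none)
  7: (none)
  8: 2
  9: 2

Step 2: Run BFS/DFS from vertex 1:
  Visited: {1, 2, 8, 9}
  Reached 4 of 9 vertices

Step 3: Only 4 of 9 vertices reached. Graph is disconnected.
Connected components: {1, 2, 8, 9}, {3}, {4}, {5}, {6}, {7}
Answer: No, the graph is not connected (6 components).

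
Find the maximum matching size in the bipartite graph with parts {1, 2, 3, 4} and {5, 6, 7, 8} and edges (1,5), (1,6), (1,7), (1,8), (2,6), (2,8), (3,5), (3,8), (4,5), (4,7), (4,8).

Step 1: List the neighbors of each left vertex:
  1: 5, 6, 7, 8
  2: 6, 8
  3: 5, 8
  4: 5, 7, 8

Step 2: Greedily match left vertices, then look for augmenting paths:
  Match 1 -- 5
  Match 2 -- 6
  Match 3 -- 8
  Match 4 -- 7
  No augmenting path remains.

Step 3: Verify this is maximum:
  Matching size 4 = min(|L|, |R|) = min(4, 4), which is an upper bound, so this matching is maximum.

Maximum matching: {(1,5), (2,6), (3,8), (4,7)}
Size: 4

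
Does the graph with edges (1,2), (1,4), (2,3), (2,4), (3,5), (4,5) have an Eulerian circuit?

Step 1: Find the degree of each vertex:
  deg(1) = 2
  deg(2) = 3
  deg(3) = 2
  deg(4) = 3
  deg(5) = 2

Step 2: Count vertices with odd degree:
  Odd-degree vertices: 2, 4 (2 total)

Step 3: Apply Euler's theorem:
  - Eulerian circuit exists iff graph is connected and all vertices have even degree
  - Eulerian path exists iff graph is connected and has 0 or 2 odd-degree vertices

Graph is connected with exactly 2 odd-degree vertices (2, 4).
Eulerian path exists (starting and ending at the odd-degree vertices), but no Eulerian circuit.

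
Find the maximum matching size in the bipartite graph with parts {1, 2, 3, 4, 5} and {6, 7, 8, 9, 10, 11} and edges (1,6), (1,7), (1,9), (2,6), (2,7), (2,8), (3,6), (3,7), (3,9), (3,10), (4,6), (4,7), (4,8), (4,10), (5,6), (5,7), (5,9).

Step 1: List the neighbors of each left vertex:
  1: 6, 7, 9
  2: 6, 7, 8
  3: 6, 7, 9, 10
  4: 6, 7, 8, 10
  5: 6, 7, 9

Step 2: Greedily match left vertices, then look for augmenting paths:
  Match 1 -- 6
  Match 2 -- 7
  Match 3 -- 10
  Match 4 -- 8
  Match 5 -- 9
  No augmenting path remains.

Step 3: Verify this is maximum:
  Matching size 5 = min(|L|, |R|) = min(5, 6), which is an upper bound, so this matching is maximum.

Maximum matching: {(1,6), (2,7), (3,10), (4,8), (5,9)}
Size: 5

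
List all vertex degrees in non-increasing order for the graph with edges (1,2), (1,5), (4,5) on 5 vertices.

Step 1: Count edges incident to each vertex:
  deg(1) = 2 (neighbors: 2, 5)
  deg(2) = 1 (neighbors: 1)
  deg(3) = 0 (neighbors: none)
  deg(4) = 1 (neighbors: 5)
  deg(5) = 2 (neighbors: 1, 4)

Step 2: Sort degrees in non-increasing order:
  Degrees: [2, 1, 0, 1, 2] -> sorted: [2, 2, 1, 1, 0]

Degree sequence: [2, 2, 1, 1, 0]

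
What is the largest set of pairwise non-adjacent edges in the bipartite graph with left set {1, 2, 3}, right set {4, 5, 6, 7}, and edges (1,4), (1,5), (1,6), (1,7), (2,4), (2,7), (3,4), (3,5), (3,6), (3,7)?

Step 1: List the neighbors of each left vertex:
  1: 4, 5, 6, 7
  2: 4, 7
  3: 4, 5, 6, 7

Step 2: Greedily match left vertices, then look for augmenting paths:
  Match 1 -- 4
  Match 2 -- 7
  Match 3 -- 5
  No augmenting path remains.

Step 3: Verify this is maximum:
  Matching size 3 = min(|L|, |R|) = min(3, 4), which is an upper bound, so this matching is maximum.

Maximum matching: {(1,4), (2,7), (3,5)}
Size: 3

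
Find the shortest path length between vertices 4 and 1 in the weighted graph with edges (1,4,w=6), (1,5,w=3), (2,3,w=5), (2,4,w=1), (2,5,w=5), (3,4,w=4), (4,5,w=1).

Step 1: Build adjacency list with weights:
  1: 4(w=6), 5(w=3)
  2: 3(w=5), 4(w=1), 5(w=5)
  3: 2(w=5), 4(w=4)
  4: 1(w=6), 2(w=1), 3(w=4), 5(w=1)
  5: 1(w=3), 2(w=5), 4(w=1)

Step 2: Apply Dijkstra's algorithm from vertex 4:
  Visit vertex 4 (distance=0)
    Update dist[1] = 6
    Update dist[2] = 1
    Update dist[3] = 4
    Update dist[5] = 1
  Visit vertex 2 (distance=1)
  Visit vertex 5 (distance=1)
    Update dist[1] = 4
  Visit vertex 1 (distance=4)

Step 3: Shortest path: 4 -> 5 -> 1
Total weight: 1 + 3 = 4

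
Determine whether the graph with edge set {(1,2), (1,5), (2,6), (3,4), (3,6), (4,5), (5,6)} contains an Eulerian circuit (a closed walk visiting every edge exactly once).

Step 1: Find the degree of each vertex:
  deg(1) = 2
  deg(2) = 2
  deg(3) = 2
  deg(4) = 2
  deg(5) = 3
  deg(6) = 3

Step 2: Count vertices with odd degree:
  Odd-degree vertices: 5, 6 (2 total)

Step 3: Apply Euler's theorem:
  - Eulerian circuit exists iff graph is connected and all vertices have even degree
  - Eulerian path exists iff graph is connected and has 0 or 2 odd-degree vertices

Graph is connected with exactly 2 odd-degree vertices (5, 6).
Eulerian path exists (starting and ending at the odd-degree vertices), but no Eulerian circuit.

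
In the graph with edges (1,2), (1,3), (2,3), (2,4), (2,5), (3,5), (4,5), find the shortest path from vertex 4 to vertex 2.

Step 1: Build adjacency list:
  1: 2, 3
  2: 1, 3, 4, 5
  3: 1, 2, 5
  4: 2, 5
  5: 2, 3, 4

Step 2: BFS from vertex 4 to find shortest path to 2:
  vertex 2 reached at distance 1

Step 3: Shortest path: 4 -> 2
Path length: 1 edge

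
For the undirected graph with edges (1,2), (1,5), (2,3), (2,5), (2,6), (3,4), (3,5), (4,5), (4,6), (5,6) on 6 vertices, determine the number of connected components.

Step 1: Build adjacency list from edges:
  1: 2, 5
  2: 1, 3, 5, 6
  3: 2, 4, 5
  4: 3, 5, 6
  5: 1, 2, 3, 4, 6
  6: 2, 4, 5

Step 2: Run BFS/DFS from vertex 1:
  Visited: {1, 2, 5, 3, 6, 4}
  Reached 6 of 6 vertices

Step 3: All 6 vertices reached from vertex 1, so the graph is connected.
Number of connected components: 1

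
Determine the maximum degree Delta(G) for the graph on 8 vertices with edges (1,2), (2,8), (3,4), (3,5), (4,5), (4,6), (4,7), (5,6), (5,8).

Step 1: Count edges incident to each vertex:
  deg(1) = 1 (neighbors: 2)
  deg(2) = 2 (neighbors: 1, 8)
  deg(3) = 2 (neighbors: 4, 5)
  deg(4) = 4 (neighbors: 3, 5, 6, 7)
  deg(5) = 4 (neighbors: 3, 4, 6, 8)
  deg(6) = 2 (neighbors: 4, 5)
  deg(7) = 1 (neighbors: 4)
  deg(8) = 2 (neighbors: 2, 5)

Step 2: Find maximum:
  max(1, 2, 2, 4, 4, 2, 1, 2) = 4 (vertex 4)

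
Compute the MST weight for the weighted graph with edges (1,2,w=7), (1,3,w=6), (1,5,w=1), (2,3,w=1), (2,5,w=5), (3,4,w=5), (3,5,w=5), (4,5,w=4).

Apply Kruskal's algorithm (sort edges by weight, add if no cycle):

Sorted edges by weight:
  (1,5) w=1
  (2,3) w=1
  (4,5) w=4
  (2,5) w=5
  (3,4) w=5
  (3,5) w=5
  (1,3) w=6
  (1,2) w=7

Add edge (1,5) w=1 -- no cycle. Running total: 1
Add edge (2,3) w=1 -- no cycle. Running total: 2
Add edge (4,5) w=4 -- no cycle. Running total: 6
Add edge (2,5) w=5 -- no cycle. Running total: 11

MST edges: (1,5,w=1), (2,3,w=1), (4,5,w=4), (2,5,w=5)
Total MST weight: 1 + 1 + 4 + 5 = 11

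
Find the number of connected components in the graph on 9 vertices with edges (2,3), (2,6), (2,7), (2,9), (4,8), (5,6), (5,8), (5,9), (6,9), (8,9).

Step 1: Build adjacency list from edges:
  1: (none)
  2: 3, 6, 7, 9
  3: 2
  4: 8
  5: 6, 8, 9
  6: 2, 5, 9
  7: 2
  8: 4, 5, 9
  9: 2, 5, 6, 8

Step 2: Run BFS/DFS from vertex 1:
  Visited: {1}
  Reached 1 of 9 vertices

Step 3: Only 1 of 9 vertices reached. Graph is disconnected.
Connected components: {1}, {2, 3, 4, 5, 6, 7, 8, 9}
Number of connected components: 2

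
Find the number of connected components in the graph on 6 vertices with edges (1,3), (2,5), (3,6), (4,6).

Step 1: Build adjacency list from edges:
  1: 3
  2: 5
  3: 1, 6
  4: 6
  5: 2
  6: 3, 4

Step 2: Run BFS/DFS from vertex 1:
  Visited: {1, 3, 6, 4}
  Reached 4 of 6 vertices

Step 3: Only 4 of 6 vertices reached. Graph is disconnected.
Connected components: {1, 3, 4, 6}, {2, 5}
Number of connected components: 2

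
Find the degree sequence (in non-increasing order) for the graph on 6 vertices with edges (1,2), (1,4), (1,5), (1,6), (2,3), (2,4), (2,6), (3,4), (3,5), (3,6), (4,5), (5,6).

Step 1: Count edges incident to each vertex:
  deg(1) = 4 (neighbors: 2, 4, 5, 6)
  deg(2) = 4 (neighbors: 1, 3, 4, 6)
  deg(3) = 4 (neighbors: 2, 4, 5, 6)
  deg(4) = 4 (neighbors: 1, 2, 3, 5)
  deg(5) = 4 (neighbors: 1, 3, 4, 6)
  deg(6) = 4 (neighbors: 1, 2, 3, 5)

Step 2: Sort degrees in non-increasing order:
  Degrees: [4, 4, 4, 4, 4, 4] -> sorted: [4, 4, 4, 4, 4, 4]

Degree sequence: [4, 4, 4, 4, 4, 4]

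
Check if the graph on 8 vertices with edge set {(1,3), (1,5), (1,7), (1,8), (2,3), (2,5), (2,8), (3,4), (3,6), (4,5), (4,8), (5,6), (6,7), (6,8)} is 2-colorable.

Step 1: Attempt 2-coloring using BFS:
  Start at vertex 1, assign color 0
  Color vertex 3 with color 1 (neighbor of 1)
  Color vertex 5 with color 1 (neighbor of 1)
  Color vertex 7 with color 1 (neighbor of 1)
  Color vertex 8 with color 1 (neighbor of 1)
  Color vertex 2 with color 0 (neighbor of 3)
  Color vertex 4 with color 0 (neighbor of 3)
  Color vertex 6 with color 0 (neighbor of 3)

Step 2: 2-coloring succeeded. No conflicts found.
  Set A (color 0): {1, 2, 4, 6}
  Set B (color 1): {3, 5, 7, 8}

The graph is bipartite with partition {1, 2, 4, 6}, {3, 5, 7, 8}.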